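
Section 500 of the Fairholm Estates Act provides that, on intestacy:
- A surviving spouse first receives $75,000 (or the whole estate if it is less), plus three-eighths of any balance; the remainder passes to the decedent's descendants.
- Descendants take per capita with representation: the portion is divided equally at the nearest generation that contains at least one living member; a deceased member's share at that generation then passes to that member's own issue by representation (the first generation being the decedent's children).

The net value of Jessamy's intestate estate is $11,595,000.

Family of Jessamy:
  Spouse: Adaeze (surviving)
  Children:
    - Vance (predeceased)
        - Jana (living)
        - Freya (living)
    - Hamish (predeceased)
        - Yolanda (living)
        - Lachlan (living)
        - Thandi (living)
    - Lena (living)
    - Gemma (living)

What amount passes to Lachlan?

Adaeze first takes $75,000, leaving a balance of $11,520,000. Adaeze then takes three-eighths of the balance ($4,320,000), for a total of $4,395,000. The remaining $7,200,000 passes to the descendants.
The descendants' portion ($7,200,000) is divided into 4 shares of $1,800,000: Lena and Gemma each take $1,800,000; Vance's $1,800,000 share passes to Vance's issue; Hamish's $1,800,000 share passes to Hamish's issue.
Vance's share ($1,800,000) is divided into 2 shares of $900,000: Jana and Freya each take $900,000.
Hamish's share ($1,800,000) is divided into 3 shares of $600,000: Yolanda, Lachlan, and Thandi each take $600,000.

Lachlan receives $600,000.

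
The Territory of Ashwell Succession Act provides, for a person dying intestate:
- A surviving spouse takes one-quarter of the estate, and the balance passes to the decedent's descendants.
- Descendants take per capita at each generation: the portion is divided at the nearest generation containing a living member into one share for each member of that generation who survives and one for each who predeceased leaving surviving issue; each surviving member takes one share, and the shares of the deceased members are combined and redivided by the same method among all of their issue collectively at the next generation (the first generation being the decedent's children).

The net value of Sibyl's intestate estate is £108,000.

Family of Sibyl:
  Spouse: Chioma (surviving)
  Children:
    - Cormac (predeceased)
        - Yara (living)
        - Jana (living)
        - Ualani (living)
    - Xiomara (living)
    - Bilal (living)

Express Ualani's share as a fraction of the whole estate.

Ualani receives 1/12 of the estate.

Chioma takes one-quarter of £108,000 = £27,000. The remaining £81,000 passes to the descendants.
The descendants' portion (£81,000) is divided at the children's generation into 3 shares of £27,000. Xiomara and Bilal each take £27,000. The remaining share for the deceased Cormac (£27,000) is carried to the next generation.
That pool (£27,000) is divided at the grandchildren's generation equally among Yara, Jana, and Ualani: £9,000 each.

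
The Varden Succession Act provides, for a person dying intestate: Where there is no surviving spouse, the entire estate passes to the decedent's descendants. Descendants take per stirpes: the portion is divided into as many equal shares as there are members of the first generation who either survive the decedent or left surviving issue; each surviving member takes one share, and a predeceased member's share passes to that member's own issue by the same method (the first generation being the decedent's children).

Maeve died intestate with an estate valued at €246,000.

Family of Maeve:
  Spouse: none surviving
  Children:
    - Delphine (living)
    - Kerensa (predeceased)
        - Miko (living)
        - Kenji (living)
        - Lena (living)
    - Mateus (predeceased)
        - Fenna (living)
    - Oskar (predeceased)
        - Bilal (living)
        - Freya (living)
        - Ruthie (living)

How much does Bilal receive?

The entire €246,000 passes to the descendants.
That amount (€246,000) is divided into 4 shares of €61,500: Delphine takes €61,500; Kerensa's €61,500 share passes to Kerensa's issue; Mateus's €61,500 share passes to Mateus's issue; Oskar's €61,500 share passes to Oskar's issue.
Kerensa's share (€61,500) is divided into 3 shares of €20,500: Miko, Kenji, and Lena each take €20,500.
Mateus's share (€61,500) passes entirely to Fenna.
Oskar's share (€61,500) is divided into 3 shares of €20,500: Bilal, Freya, and Ruthie each take €20,500.

Bilal receives €20,500.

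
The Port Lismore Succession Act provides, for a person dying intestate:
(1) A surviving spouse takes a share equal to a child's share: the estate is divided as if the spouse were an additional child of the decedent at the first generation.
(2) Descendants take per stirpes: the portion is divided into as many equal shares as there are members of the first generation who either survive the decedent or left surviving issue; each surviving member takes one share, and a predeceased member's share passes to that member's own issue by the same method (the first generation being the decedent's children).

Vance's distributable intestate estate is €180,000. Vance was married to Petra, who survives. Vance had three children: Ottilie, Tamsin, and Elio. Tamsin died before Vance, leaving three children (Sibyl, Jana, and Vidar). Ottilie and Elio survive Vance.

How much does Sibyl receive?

Sibyl receives €15,000.

The spouse counts as an additional share at the children's level, so there are 4 primary shares of €45,000. Petra takes one such share (€45,000).
The children's combined portion (€135,000) is divided into 3 shares of €45,000: Ottilie and Elio each take €45,000; Tamsin's €45,000 share passes to Tamsin's issue.
Tamsin's share (€45,000) is divided into 3 shares of €15,000: Sibyl, Jana, and Vidar each take €15,000.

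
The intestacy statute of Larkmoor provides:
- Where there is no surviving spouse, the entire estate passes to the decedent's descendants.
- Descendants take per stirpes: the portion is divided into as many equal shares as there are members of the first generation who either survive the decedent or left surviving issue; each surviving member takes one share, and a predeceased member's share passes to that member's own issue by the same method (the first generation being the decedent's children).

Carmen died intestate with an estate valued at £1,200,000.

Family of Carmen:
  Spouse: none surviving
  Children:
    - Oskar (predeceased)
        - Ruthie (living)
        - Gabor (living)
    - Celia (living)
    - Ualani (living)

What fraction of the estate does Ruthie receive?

The entire £1,200,000 passes to the descendants.
That amount (£1,200,000) is divided into 3 shares of £400,000: Celia and Ualani each take £400,000; Oskar's £400,000 share passes to Oskar's issue.
Oskar's share (£400,000) is divided into 2 shares of £200,000: Ruthie and Gabor each take £200,000.

Ruthie receives 1/6 of the estate.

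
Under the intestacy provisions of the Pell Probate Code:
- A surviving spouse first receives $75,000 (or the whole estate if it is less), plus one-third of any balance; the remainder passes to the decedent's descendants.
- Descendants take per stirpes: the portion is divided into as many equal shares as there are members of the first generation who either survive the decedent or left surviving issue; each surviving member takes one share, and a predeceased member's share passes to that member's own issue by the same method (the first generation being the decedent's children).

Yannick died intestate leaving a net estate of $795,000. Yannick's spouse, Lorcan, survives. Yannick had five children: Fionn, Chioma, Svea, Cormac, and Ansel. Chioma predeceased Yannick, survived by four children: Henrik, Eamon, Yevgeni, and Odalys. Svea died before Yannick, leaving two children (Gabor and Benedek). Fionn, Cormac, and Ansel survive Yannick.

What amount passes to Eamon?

Eamon receives $24,000.

Lorcan first takes $75,000, leaving a balance of $720,000. Lorcan then takes one-third of the balance ($240,000), for a total of $315,000. The remaining $480,000 passes to the descendants.
The descendants' portion ($480,000) is divided into 5 shares of $96,000: Fionn, Cormac, and Ansel each take $96,000; Chioma's $96,000 share passes to Chioma's issue; Svea's $96,000 share passes to Svea's issue.
Chioma's share ($96,000) is divided into 4 shares of $24,000: Henrik, Eamon, Yevgeni, and Odalys each take $24,000.
Svea's share ($96,000) is divided into 2 shares of $48,000: Gabor and Benedek each take $48,000.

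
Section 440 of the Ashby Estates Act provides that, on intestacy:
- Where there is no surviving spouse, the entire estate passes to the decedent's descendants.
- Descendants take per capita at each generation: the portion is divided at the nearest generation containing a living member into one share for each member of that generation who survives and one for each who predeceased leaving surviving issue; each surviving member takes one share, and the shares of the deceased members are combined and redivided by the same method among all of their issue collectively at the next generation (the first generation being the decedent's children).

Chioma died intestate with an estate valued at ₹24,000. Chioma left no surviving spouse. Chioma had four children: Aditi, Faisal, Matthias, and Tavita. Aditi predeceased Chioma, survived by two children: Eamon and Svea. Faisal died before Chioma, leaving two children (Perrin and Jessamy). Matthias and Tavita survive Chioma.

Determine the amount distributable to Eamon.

Eamon receives ₹3,000.

The entire ₹24,000 passes to the descendants.
That amount (₹24,000) is divided at the children's generation into 4 shares of ₹6,000. Matthias and Tavita each take ₹6,000. The 2 shares of the deceased (Aditi and Faisal) are combined into a pool of ₹12,000.
That pool (₹12,000) is divided at the grandchildren's generation equally among Eamon, Svea, Perrin, and Jessamy: ₹3,000 each.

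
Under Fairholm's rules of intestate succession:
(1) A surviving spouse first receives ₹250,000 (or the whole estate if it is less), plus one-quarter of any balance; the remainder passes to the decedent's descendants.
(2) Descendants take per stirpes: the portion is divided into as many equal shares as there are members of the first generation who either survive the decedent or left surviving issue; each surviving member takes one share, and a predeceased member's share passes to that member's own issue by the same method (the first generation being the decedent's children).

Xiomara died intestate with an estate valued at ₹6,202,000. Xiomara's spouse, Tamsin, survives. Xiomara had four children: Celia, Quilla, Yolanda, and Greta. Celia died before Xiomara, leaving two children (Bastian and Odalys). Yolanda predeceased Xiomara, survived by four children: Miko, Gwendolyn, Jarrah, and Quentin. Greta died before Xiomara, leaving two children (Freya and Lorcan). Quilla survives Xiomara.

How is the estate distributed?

Tamsin: ₹1,738,000; Bastian: ₹558,000; Odalys: ₹558,000; Quilla: ₹1,116,000; Miko: ₹279,000; Gwendolyn: ₹279,000; Jarrah: ₹279,000; Quentin: ₹279,000; Freya: ₹558,000; Lorcan: ₹558,000

Tamsin first takes ₹250,000, leaving a balance of ₹5,952,000. Tamsin then takes one-quarter of the balance (₹1,488,000), for a total of ₹1,738,000. The remaining ₹4,464,000 passes to the descendants.
The descendants' portion (₹4,464,000) is divided into 4 shares of ₹1,116,000: Quilla takes ₹1,116,000; Celia's ₹1,116,000 share passes to Celia's issue; Yolanda's ₹1,116,000 share passes to Yolanda's issue; Greta's ₹1,116,000 share passes to Greta's issue.
Celia's share (₹1,116,000) is divided into 2 shares of ₹558,000: Bastian and Odalys each take ₹558,000.
Yolanda's share (₹1,116,000) is divided into 4 shares of ₹279,000: Miko, Gwendolyn, Jarrah, and Quentin each take ₹279,000.
Greta's share (₹1,116,000) is divided into 2 shares of ₹558,000: Freya and Lorcan each take ₹558,000.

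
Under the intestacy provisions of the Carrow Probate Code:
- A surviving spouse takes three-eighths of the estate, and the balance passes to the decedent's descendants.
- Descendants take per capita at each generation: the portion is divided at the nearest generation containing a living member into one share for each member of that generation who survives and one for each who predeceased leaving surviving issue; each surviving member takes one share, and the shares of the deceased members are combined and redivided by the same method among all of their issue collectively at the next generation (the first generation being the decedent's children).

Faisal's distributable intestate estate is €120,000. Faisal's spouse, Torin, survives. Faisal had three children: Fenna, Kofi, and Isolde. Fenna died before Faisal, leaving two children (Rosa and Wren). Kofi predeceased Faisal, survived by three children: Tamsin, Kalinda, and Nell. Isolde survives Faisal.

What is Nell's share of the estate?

Torin takes three-eighths of €120,000 = €45,000. The remaining €75,000 passes to the descendants.
The descendants' portion (€75,000) is divided at the children's generation into 3 shares of €25,000. Isolde takes €25,000. The 2 shares of the deceased (Fenna and Kofi) are combined into a pool of €50,000.
That pool (€50,000) is divided at the grandchildren's generation equally among Rosa, Wren, Tamsin, Kalinda, and Nell: €10,000 each.

Nell receives €10,000.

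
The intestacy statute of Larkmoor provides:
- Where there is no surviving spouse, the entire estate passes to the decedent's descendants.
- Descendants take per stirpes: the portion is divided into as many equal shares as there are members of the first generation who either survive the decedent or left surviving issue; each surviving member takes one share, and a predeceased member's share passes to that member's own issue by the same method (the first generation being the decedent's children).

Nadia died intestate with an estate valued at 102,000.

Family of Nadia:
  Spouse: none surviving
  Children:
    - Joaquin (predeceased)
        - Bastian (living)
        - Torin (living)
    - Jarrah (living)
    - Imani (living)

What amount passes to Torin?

Torin receives 17,000.

The entire 102,000 passes to the descendants.
That amount (102,000) is divided into 3 shares of 34,000: Jarrah and Imani each take 34,000; Joaquin's 34,000 share passes to Joaquin's issue.
Joaquin's share (34,000) is divided into 2 shares of 17,000: Bastian and Torin each take 17,000.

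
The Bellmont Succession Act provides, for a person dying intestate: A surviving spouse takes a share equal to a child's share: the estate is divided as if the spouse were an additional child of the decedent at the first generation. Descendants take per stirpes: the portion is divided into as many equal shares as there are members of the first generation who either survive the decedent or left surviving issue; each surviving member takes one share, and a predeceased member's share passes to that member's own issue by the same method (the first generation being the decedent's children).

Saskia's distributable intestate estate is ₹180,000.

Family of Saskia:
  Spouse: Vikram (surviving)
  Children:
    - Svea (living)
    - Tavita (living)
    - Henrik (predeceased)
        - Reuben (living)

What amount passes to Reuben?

The spouse counts as an additional share at the children's level, so there are 4 primary shares of ₹45,000. Vikram takes one such share (₹45,000).
The children's combined portion (₹135,000) is divided into 3 shares of ₹45,000: Svea and Tavita each take ₹45,000; Henrik's ₹45,000 share passes to Henrik's issue.
Henrik's share (₹45,000) passes entirely to Reuben.

Reuben receives ₹45,000.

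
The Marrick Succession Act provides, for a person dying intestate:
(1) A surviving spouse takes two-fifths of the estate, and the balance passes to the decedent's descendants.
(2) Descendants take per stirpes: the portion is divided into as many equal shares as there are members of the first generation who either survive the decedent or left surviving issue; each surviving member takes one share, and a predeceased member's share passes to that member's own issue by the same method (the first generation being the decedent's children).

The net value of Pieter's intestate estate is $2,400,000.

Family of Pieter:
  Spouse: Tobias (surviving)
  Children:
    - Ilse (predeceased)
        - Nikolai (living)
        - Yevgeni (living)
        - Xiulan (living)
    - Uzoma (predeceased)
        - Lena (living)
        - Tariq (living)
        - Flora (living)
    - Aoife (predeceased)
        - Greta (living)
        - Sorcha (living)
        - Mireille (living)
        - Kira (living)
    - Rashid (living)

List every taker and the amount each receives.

Tobias takes two-fifths of $2,400,000 = $960,000. The remaining $1,440,000 passes to the descendants.
The descendants' portion ($1,440,000) is divided into 4 shares of $360,000: Rashid takes $360,000; Ilse's $360,000 share passes to Ilse's issue; Uzoma's $360,000 share passes to Uzoma's issue; Aoife's $360,000 share passes to Aoife's issue.
Ilse's share ($360,000) is divided into 3 shares of $120,000: Nikolai, Yevgeni, and Xiulan each take $120,000.
Uzoma's share ($360,000) is divided into 3 shares of $120,000: Lena, Tariq, and Flora each take $120,000.
Aoife's share ($360,000) is divided into 4 shares of $90,000: Greta, Sorcha, Mireille, and Kira each take $90,000.

Tobias: $960,000; Nikolai: $120,000; Yevgeni: $120,000; Xiulan: $120,000; Lena: $120,000; Tariq: $120,000; Flora: $120,000; Greta: $90,000; Sorcha: $90,000; Mireille: $90,000; Kira: $90,000; Rashid: $360,000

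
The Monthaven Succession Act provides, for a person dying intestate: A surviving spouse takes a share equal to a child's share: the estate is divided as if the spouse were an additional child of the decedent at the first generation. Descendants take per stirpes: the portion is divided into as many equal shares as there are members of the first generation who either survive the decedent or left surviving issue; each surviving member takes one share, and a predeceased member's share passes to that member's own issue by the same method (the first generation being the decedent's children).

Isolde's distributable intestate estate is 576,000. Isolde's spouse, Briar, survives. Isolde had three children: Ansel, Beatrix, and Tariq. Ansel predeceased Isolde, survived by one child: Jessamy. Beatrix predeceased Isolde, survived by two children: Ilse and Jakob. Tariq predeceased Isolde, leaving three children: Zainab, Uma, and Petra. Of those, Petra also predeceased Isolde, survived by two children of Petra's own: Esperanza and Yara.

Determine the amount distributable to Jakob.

The spouse counts as an additional share at the children's level, so there are 4 primary shares of 144,000. Briar takes one such share (144,000).
The children's combined portion (432,000) is divided into 3 shares of 144,000: Ansel's 144,000 share passes to Ansel's issue; Beatrix's 144,000 share passes to Beatrix's issue; Tariq's 144,000 share passes to Tariq's issue.
Ansel's share (144,000) passes entirely to Jessamy.
Beatrix's share (144,000) is divided into 2 shares of 72,000: Ilse and Jakob each take 72,000.
Tariq's share (144,000) is divided into 3 shares of 48,000: Zainab and Uma each take 48,000; Petra's 48,000 share passes to Petra's issue.
Petra's share (48,000) is divided into 2 shares of 24,000: Esperanza and Yara each take 24,000.

Jakob receives 72,000.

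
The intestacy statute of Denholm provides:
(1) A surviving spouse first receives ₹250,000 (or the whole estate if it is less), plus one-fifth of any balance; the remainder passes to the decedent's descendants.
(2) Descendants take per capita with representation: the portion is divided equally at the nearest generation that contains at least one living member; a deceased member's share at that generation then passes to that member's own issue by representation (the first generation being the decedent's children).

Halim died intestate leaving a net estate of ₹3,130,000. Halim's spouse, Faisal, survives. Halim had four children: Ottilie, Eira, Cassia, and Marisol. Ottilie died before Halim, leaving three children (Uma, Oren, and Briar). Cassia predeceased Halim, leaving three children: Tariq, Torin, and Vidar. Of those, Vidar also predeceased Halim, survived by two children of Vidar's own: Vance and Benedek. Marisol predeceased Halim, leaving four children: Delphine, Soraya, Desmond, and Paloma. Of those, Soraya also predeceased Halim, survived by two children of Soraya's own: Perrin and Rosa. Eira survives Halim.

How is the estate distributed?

Faisal first takes ₹250,000, leaving a balance of ₹2,880,000. Faisal then takes one-fifth of the balance (₹576,000), for a total of ₹826,000. The remaining ₹2,304,000 passes to the descendants.
The descendants' portion (₹2,304,000) is divided into 4 shares of ₹576,000: Eira takes ₹576,000; Ottilie's ₹576,000 share passes to Ottilie's issue; Cassia's ₹576,000 share passes to Cassia's issue; Marisol's ₹576,000 share passes to Marisol's issue.
Ottilie's share (₹576,000) is divided into 3 shares of ₹192,000: Uma, Oren, and Briar each take ₹192,000.
Cassia's share (₹576,000) is divided into 3 shares of ₹192,000: Tariq and Torin each take ₹192,000; Vidar's ₹192,000 share passes to Vidar's issue.
Vidar's share (₹192,000) is divided into 2 shares of ₹96,000: Vance and Benedek each take ₹96,000.
Marisol's share (₹576,000) is divided into 4 shares of ₹144,000: Delphine, Desmond, and Paloma each take ₹144,000; Soraya's ₹144,000 share passes to Soraya's issue.
Soraya's share (₹144,000) is divided into 2 shares of ₹72,000: Perrin and Rosa each take ₹72,000.

Faisal: ₹826,000; Uma: ₹192,000; Oren: ₹192,000; Briar: ₹192,000; Eira: ₹576,000; Tariq: ₹192,000; Torin: ₹192,000; Vance: ₹96,000; Benedek: ₹96,000; Delphine: ₹144,000; Perrin: ₹72,000; Rosa: ₹72,000; Desmond: ₹144,000; Paloma: ₹144,000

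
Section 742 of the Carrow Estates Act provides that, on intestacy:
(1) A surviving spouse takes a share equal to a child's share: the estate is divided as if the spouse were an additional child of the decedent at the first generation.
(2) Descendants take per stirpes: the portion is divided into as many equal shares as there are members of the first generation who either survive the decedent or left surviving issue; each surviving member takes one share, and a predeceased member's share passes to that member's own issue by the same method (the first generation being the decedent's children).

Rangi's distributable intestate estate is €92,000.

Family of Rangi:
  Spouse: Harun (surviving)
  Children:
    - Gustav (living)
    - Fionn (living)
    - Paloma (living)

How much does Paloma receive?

Paloma receives €23,000.

The spouse counts as an additional share at the children's level, so there are 4 primary shares of €23,000. Harun takes one such share (€23,000).
The children's combined portion (€69,000) is divided into 3 shares of €23,000: Gustav, Fionn, and Paloma each take €23,000.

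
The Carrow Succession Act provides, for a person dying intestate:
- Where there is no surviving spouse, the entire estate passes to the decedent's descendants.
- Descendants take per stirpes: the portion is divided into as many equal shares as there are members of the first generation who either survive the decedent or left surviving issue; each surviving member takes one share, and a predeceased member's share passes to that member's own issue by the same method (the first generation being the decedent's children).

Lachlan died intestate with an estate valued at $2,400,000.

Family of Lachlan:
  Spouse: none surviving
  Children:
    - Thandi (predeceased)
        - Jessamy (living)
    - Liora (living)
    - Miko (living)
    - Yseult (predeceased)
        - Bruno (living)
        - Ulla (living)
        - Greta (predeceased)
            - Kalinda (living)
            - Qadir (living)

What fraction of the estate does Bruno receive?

The entire $2,400,000 passes to the descendants.
That amount ($2,400,000) is divided into 4 shares of $600,000: Liora and Miko each take $600,000; Thandi's $600,000 share passes to Thandi's issue; Yseult's $600,000 share passes to Yseult's issue.
Thandi's share ($600,000) passes entirely to Jessamy.
Yseult's share ($600,000) is divided into 3 shares of $200,000: Bruno and Ulla each take $200,000; Greta's $200,000 share passes to Greta's issue.
Greta's share ($200,000) is divided into 2 shares of $100,000: Kalinda and Qadir each take $100,000.

Bruno receives 1/12 of the estate.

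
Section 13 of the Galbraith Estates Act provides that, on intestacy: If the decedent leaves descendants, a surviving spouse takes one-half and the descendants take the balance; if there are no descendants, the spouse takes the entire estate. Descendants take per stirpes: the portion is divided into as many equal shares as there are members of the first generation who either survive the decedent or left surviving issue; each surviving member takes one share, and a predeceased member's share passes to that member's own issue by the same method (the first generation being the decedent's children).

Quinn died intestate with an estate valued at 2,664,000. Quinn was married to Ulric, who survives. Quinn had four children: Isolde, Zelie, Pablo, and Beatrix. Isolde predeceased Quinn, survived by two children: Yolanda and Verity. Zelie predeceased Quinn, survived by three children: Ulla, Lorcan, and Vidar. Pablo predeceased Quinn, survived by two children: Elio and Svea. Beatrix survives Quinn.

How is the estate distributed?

Ulric takes one-half of 2,664,000 = 1,332,000. The remaining 1,332,000 passes to the descendants.
The descendants' portion (1,332,000) is divided into 4 shares of 333,000: Beatrix takes 333,000; Isolde's 333,000 share passes to Isolde's issue; Zelie's 333,000 share passes to Zelie's issue; Pablo's 333,000 share passes to Pablo's issue.
Isolde's share (333,000) is divided into 2 shares of 166,500: Yolanda and Verity each take 166,500.
Zelie's share (333,000) is divided into 3 shares of 111,000: Ulla, Lorcan, and Vidar each take 111,000.
Pablo's share (333,000) is divided into 2 shares of 166,500: Elio and Svea each take 166,500.

Ulric: 1,332,000; Yolanda: 166,500; Verity: 166,500; Ulla: 111,000; Lorcan: 111,000; Vidar: 111,000; Elio: 166,500; Svea: 166,500; Beatrix: 333,000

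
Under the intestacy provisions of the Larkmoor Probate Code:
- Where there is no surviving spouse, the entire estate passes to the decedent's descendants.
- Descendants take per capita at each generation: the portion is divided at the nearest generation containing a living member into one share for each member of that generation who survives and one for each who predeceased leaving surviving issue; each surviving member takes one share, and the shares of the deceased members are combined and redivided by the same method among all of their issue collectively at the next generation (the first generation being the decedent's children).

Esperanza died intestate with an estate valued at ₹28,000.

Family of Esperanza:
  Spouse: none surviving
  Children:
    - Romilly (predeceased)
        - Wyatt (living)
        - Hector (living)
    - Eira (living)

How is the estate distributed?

The entire ₹28,000 passes to the descendants.
That amount (₹28,000) is divided at the children's generation into 2 shares of ₹14,000. Eira takes ₹14,000. The remaining share for the deceased Romilly (₹14,000) is carried to the next generation.
That pool (₹14,000) is divided at the grandchildren's generation equally among Wyatt and Hector: ₹7,000 each.

Wyatt: ₹7,000; Hector: ₹7,000; Eira: ₹14,000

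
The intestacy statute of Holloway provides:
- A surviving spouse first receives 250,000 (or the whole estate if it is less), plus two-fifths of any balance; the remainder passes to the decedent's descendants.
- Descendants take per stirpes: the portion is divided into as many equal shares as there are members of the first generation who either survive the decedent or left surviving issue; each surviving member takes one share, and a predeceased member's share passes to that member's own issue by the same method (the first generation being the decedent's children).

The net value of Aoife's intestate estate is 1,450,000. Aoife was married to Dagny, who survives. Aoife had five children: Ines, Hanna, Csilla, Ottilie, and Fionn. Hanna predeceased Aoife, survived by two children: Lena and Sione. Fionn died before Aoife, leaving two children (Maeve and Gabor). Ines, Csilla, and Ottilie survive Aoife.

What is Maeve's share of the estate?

Dagny first takes 250,000, leaving a balance of 1,200,000. Dagny then takes two-fifths of the balance (480,000), for a total of 730,000. The remaining 720,000 passes to the descendants.
The descendants' portion (720,000) is divided into 5 shares of 144,000: Ines, Csilla, and Ottilie each take 144,000; Hanna's 144,000 share passes to Hanna's issue; Fionn's 144,000 share passes to Fionn's issue.
Hanna's share (144,000) is divided into 2 shares of 72,000: Lena and Sione each take 72,000.
Fionn's share (144,000) is divided into 2 shares of 72,000: Maeve and Gabor each take 72,000.

Maeve receives 72,000.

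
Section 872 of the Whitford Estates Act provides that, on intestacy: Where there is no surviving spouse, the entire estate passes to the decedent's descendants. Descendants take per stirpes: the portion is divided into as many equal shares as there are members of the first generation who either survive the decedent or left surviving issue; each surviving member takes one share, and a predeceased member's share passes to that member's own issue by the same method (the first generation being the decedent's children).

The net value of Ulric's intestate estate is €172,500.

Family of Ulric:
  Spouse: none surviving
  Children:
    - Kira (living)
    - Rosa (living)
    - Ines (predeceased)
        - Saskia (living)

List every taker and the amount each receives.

Kira: €57,500; Rosa: €57,500; Saskia: €57,500

The entire €172,500 passes to the descendants.
That amount (€172,500) is divided into 3 shares of €57,500: Kira and Rosa each take €57,500; Ines's €57,500 share passes to Ines's issue.
Ines's share (€57,500) passes entirely to Saskia.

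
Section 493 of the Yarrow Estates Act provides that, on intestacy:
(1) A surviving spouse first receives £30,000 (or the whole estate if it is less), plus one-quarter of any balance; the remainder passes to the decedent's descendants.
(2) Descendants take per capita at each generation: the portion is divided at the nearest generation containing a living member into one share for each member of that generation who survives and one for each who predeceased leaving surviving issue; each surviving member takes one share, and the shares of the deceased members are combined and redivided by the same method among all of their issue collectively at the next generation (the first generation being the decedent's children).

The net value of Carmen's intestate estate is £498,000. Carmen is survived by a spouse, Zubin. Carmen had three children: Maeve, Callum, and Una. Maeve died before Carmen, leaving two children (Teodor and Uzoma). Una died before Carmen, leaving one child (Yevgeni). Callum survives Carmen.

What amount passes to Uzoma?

Uzoma receives £78,000.

Zubin first takes £30,000, leaving a balance of £468,000. Zubin then takes one-quarter of the balance (£117,000), for a total of £147,000. The remaining £351,000 passes to the descendants.
The descendants' portion (£351,000) is divided at the children's generation into 3 shares of £117,000. Callum takes £117,000. The 2 shares of the deceased (Maeve and Una) are combined into a pool of £234,000.
That pool (£234,000) is divided at the grandchildren's generation equally among Teodor, Uzoma, and Yevgeni: £78,000 each.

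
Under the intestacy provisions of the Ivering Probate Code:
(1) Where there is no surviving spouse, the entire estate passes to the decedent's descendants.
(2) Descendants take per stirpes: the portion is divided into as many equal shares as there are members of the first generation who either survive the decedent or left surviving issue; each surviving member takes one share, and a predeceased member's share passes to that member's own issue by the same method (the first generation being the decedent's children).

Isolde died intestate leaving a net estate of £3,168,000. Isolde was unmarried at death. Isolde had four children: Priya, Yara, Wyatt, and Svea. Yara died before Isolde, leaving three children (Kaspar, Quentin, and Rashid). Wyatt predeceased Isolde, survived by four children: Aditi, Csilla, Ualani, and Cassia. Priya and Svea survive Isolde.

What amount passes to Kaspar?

The entire £3,168,000 passes to the descendants.
That amount (£3,168,000) is divided into 4 shares of £792,000: Priya and Svea each take £792,000; Yara's £792,000 share passes to Yara's issue; Wyatt's £792,000 share passes to Wyatt's issue.
Yara's share (£792,000) is divided into 3 shares of £264,000: Kaspar, Quentin, and Rashid each take £264,000.
Wyatt's share (£792,000) is divided into 4 shares of £198,000: Aditi, Csilla, Ualani, and Cassia each take £198,000.

Kaspar receives £264,000.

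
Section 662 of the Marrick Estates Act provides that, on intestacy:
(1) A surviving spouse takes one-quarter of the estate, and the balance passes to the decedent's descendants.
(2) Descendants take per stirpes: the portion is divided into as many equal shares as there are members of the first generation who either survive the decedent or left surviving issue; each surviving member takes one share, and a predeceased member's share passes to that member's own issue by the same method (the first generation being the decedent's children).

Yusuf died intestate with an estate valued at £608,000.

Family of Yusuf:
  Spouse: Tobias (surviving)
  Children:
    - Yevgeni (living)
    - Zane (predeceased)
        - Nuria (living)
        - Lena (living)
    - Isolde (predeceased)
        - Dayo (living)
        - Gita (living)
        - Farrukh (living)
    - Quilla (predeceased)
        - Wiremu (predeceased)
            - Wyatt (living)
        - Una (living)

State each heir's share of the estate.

Tobias takes one-quarter of £608,000 = £152,000. The remaining £456,000 passes to the descendants.
The descendants' portion (£456,000) is divided into 4 shares of £114,000: Yevgeni takes £114,000; Zane's £114,000 share passes to Zane's issue; Isolde's £114,000 share passes to Isolde's issue; Quilla's £114,000 share passes to Quilla's issue.
Zane's share (£114,000) is divided into 2 shares of £57,000: Nuria and Lena each take £57,000.
Isolde's share (£114,000) is divided into 3 shares of £38,000: Dayo, Gita, and Farrukh each take £38,000.
Quilla's share (£114,000) is divided into 2 shares of £57,000: Una takes £57,000; Wiremu's £57,000 share passes to Wiremu's issue.
Wiremu's share (£57,000) passes entirely to Wyatt.

Tobias: £152,000; Yevgeni: £114,000; Nuria: £57,000; Lena: £57,000; Dayo: £38,000; Gita: £38,000; Farrukh: £38,000; Wyatt: £57,000; Una: £57,000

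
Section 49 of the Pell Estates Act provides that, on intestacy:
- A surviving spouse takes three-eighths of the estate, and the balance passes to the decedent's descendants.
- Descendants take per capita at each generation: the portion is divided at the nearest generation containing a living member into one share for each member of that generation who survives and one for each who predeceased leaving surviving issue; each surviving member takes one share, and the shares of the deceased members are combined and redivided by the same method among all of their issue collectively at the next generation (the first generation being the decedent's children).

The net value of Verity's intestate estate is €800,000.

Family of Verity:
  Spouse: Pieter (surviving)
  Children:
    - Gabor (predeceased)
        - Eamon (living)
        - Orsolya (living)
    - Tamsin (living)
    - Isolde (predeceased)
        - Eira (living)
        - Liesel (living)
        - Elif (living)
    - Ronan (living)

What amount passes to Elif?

Elif receives €50,000.

Pieter takes three-eighths of €800,000 = €300,000. The remaining €500,000 passes to the descendants.
The descendants' portion (€500,000) is divided at the children's generation into 4 shares of €125,000. Tamsin and Ronan each take €125,000. The 2 shares of the deceased (Gabor and Isolde) are combined into a pool of €250,000.
That pool (€250,000) is divided at the grandchildren's generation equally among Eamon, Orsolya, Eira, Liesel, and Elif: €50,000 each.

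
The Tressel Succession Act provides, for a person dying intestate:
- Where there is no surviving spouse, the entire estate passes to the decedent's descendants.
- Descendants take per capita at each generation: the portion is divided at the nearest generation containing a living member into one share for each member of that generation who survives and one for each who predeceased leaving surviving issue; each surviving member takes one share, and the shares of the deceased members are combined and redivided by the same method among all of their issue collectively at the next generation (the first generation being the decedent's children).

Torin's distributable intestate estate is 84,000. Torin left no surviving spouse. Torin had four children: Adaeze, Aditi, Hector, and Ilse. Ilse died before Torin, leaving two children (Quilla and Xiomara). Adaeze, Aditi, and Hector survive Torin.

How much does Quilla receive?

The entire 84,000 passes to the descendants.
That amount (84,000) is divided at the children's generation into 4 shares of 21,000. Adaeze, Aditi, and Hector each take 21,000. The remaining share for the deceased Ilse (21,000) is carried to the next generation.
That pool (21,000) is divided at the grandchildren's generation equally among Quilla and Xiomara: 10,500 each.

Quilla receives 10,500.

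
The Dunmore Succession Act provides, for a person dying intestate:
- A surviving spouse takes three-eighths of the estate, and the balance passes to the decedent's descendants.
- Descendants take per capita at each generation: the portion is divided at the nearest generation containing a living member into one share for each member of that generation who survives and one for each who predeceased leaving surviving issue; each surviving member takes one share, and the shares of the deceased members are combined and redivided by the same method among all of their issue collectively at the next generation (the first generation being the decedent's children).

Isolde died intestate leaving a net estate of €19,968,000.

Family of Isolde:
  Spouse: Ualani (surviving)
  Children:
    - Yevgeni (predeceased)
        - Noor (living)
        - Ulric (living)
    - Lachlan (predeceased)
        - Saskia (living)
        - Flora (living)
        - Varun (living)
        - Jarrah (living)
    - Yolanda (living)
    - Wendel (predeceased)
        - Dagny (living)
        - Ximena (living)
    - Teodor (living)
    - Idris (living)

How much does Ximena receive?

Ualani takes three-eighths of €19,968,000 = €7,488,000. The remaining €12,480,000 passes to the descendants.
The descendants' portion (€12,480,000) is divided at the children's generation into 6 shares of €2,080,000. Yolanda, Teodor, and Idris each take €2,080,000. The 3 shares of the deceased (Yevgeni, Lachlan, and Wendel) are combined into a pool of €6,240,000.
That pool (€6,240,000) is divided at the grandchildren's generation equally among Noor, Ulric, Saskia, Flora, Varun, Jarrah, Dagny, and Ximena: €780,000 each.

Ximena receives €780,000.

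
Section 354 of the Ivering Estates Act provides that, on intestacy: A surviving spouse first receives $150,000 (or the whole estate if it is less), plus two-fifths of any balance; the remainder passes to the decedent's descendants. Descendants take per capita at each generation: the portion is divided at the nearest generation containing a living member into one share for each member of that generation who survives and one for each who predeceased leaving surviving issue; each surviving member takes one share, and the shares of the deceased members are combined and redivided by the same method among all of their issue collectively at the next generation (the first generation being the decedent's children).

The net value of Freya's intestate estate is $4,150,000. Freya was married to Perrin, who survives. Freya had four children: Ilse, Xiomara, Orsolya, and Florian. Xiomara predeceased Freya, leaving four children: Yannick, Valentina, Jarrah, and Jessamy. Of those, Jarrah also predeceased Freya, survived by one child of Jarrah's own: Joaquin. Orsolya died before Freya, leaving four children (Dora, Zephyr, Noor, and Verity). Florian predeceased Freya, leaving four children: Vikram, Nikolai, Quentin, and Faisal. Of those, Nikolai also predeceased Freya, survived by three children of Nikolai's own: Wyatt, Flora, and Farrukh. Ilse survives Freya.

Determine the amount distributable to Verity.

Verity receives $150,000.

Perrin first takes $150,000, leaving a balance of $4,000,000. Perrin then takes two-fifths of the balance ($1,600,000), for a total of $1,750,000. The remaining $2,400,000 passes to the descendants.
The descendants' portion ($2,400,000) is divided at the children's generation into 4 shares of $600,000. Ilse takes $600,000. The 3 shares of the deceased (Xiomara, Orsolya, and Florian) are combined into a pool of $1,800,000.
That pool ($1,800,000) is divided at the grandchildren's generation into 12 shares of $150,000. Yannick, Valentina, Jessamy, Dora, Zephyr, Noor, Verity, Vikram, Quentin, and Faisal each take $150,000. The 2 shares of the deceased (Jarrah and Nikolai) are combined into a pool of $300,000.
That pool ($300,000) is divided at the great-grandchildren's generation equally among Joaquin, Wyatt, Flora, and Farrukh: $75,000 each.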